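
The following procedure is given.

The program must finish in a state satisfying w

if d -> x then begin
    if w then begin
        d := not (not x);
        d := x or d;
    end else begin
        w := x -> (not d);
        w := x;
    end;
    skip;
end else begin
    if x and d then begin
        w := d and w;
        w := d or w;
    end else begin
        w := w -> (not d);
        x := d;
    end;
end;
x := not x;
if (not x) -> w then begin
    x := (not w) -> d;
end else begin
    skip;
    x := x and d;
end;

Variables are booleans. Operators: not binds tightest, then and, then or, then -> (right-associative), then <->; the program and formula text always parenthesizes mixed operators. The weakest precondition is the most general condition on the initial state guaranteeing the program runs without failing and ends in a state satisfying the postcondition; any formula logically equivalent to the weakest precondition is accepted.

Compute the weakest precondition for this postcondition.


Working backward. After the program, w must hold.
Then branch requires w; else branch requires w.
Before the if: (((not x) -> w) -> w) and ((not ((not x) -> w)) -> w)
Before x := not x: ((x -> w) -> w) and ((not (x -> w)) -> w)
Then branch requires (w -> (((x -> w) -> w) and ((not (x -> w)) -> w))) and ((not w) -> x); else branch requires ((x and d) -> (((x -> (d or (d and w))) -> (d or (d and w))) and ((not (x -> (d or (d and w)))) -> (d or (d and w))))) and ((not (x and d)) -> (((d -> (w -> (not d))) -> (w -> (not d))) and ((not (d -> (w -> (not d)))) -> (w -> (not d))))).
Before the if: ((d -> x) -> ((w -> (((x -> w) -> w) and ((not (x -> w)) -> w))) and ((not w) -> x))) and ((not (d -> x)) -> (((x and d) -> (((x -> (d or (d and w))) -> (d or (d and w))) and ((not (x -> (d or (d and w)))) -> (d or (d and w))))) and ((not (x and d)) -> (((d -> (w -> (not d))) -> (w -> (not d))) and ((not (d -> (w -> (not d)))) -> (w -> (not d)))))))
Answer: WP = ((d -> x) -> ((w -> (((x -> w) -> w) and ((not (x -> w)) -> w))) and ((not w) -> x))) and ((not (d -> x)) -> (((x and d) -> (((x -> (d or (d and w))) -> (d or (d and w))) and ((not (x -> (d or (d and w)))) -> (d or (d and w))))) and ((not (x and d)) -> (((d -> (w -> (not d))) -> (w -> (not d))) and ((not (d -> (w -> (not d)))) -> (w -> (not d)))))))


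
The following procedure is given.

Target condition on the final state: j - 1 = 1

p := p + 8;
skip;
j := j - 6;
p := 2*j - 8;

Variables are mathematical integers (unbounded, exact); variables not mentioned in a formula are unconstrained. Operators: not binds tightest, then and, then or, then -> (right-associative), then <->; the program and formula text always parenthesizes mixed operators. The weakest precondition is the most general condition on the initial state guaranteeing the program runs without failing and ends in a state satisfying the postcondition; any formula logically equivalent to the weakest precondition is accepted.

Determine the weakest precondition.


Working backward. After the program, the postcondition j - 1 = 1 must hold; in canonical form it is j = 2.
Before p := 2*j - 8: j = 2
Before j := j - 6: j = 8
Before skip: j = 8
Before p := p + 8: j = 8
Answer: WP = j = 8


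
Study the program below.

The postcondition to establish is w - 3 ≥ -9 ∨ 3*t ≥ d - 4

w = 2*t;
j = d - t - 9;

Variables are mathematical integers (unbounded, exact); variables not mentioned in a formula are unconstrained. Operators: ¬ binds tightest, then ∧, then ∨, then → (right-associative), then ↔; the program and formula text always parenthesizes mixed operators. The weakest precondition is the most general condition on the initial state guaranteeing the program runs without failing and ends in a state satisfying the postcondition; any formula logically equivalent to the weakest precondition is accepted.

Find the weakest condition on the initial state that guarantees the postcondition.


Working backward. After the program, the postcondition w - 3 ≥ -9 ∨ 3*t ≥ d - 4 must hold; in canonical form it is w ≥ -6 ∨ 3*t ≥ d - 4.
Before j := d - t - 9: w ≥ -6 ∨ 3*t ≥ d - 4
Before w := 2*t: 2*t ≥ -6 ∨ 3*t ≥ d - 4
Answer: WP = 2*t ≥ -6 ∨ 3*t ≥ d - 4


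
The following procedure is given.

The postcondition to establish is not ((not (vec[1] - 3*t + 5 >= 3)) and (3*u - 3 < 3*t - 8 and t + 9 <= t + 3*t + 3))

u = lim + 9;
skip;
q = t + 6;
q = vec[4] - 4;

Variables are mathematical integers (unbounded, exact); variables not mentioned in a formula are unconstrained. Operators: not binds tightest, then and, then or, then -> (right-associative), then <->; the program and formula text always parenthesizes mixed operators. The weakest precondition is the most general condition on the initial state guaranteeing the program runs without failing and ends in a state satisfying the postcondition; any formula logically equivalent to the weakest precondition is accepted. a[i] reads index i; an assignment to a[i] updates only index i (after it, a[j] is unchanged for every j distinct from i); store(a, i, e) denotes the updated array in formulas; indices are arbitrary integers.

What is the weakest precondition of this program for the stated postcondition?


Working backward. After the program, the postcondition not ((not (vec[1] - 3*t + 5 >= 3)) and (3*u - 3 < 3*t - 8 and t + 9 <= t + 3*t + 3)) must hold; in canonical form it is not ((not (vec[1] >= 3*t - 2)) and 3*u < 3*t - 5 and 3*t >= 6).
Before q := vec[4] - 4: not ((not (vec[1] >= 3*t - 2)) and 3*u < 3*t - 5 and 3*t >= 6)
Before q := t + 6: not ((not (vec[1] >= 3*t - 2)) and 3*u < 3*t - 5 and 3*t >= 6)
Before skip: not ((not (vec[1] >= 3*t - 2)) and 3*u < 3*t - 5 and 3*t >= 6)
Before u := lim + 9: not ((not (vec[1] >= 3*t - 2)) and 3*lim < 3*t - 32 and 3*t >= 6)
Answer: WP = not ((not (vec[1] >= 3*t - 2)) and 3*lim < 3*t - 32 and 3*t >= 6)


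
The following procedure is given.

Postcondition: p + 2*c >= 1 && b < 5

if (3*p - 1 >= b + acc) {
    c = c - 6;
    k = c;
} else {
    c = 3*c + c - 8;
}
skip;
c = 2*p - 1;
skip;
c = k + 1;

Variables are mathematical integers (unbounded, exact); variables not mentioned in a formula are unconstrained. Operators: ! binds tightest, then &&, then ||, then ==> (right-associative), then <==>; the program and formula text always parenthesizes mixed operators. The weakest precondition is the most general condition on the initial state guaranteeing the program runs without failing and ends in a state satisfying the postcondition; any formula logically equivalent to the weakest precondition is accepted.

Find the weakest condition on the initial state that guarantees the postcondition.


Working backward. After the program, the postcondition p + 2*c >= 1 && b < 5 must hold; in canonical form it is 2*c + p >= 1 && b < 5.
Before c := k + 1: 2*k + p >= -1 && b < 5
Before skip: 2*k + p >= -1 && b < 5
Before c := 2*p - 1: 2*k + p >= -1 && b < 5
Before skip: 2*k + p >= -1 && b < 5
Then branch requires 2*c + p >= 11 && b < 5; else branch requires 2*k + p >= -1 && b < 5.
Before the if: (3*p >= acc + b + 1 ==> (2*c + p >= 11 && b < 5)) && ((!(3*p >= acc + b + 1)) ==> (2*k + p >= -1 && b < 5))
Answer: WP = (3*p >= acc + b + 1 ==> (2*c + p >= 11 && b < 5)) && ((!(3*p >= acc + b + 1)) ==> (2*k + p >= -1 && b < 5))


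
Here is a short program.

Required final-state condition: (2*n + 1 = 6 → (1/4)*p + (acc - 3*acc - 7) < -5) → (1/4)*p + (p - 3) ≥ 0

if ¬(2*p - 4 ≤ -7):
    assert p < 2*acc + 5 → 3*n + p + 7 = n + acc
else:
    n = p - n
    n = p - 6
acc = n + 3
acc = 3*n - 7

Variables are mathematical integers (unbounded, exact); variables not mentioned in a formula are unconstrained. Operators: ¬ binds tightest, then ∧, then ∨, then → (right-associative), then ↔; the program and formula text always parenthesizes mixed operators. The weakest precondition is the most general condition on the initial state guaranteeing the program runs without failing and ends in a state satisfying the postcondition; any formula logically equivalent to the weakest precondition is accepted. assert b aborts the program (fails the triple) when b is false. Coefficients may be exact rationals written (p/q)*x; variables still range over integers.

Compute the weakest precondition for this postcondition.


Working backward. After the program, the postcondition (2*n + 1 = 6 → (1/4)*p + (acc - 3*acc - 7) < -5) → (1/4)*p + (p - 3) ≥ 0 must hold; in canonical form it is (2*n = 5 → (1/4)*p < 2*acc + 2) → (5/4)*p ≥ 3.
Before acc := 3*n - 7: (2*n = 5 → (1/4)*p < 6*n - 12) → (5/4)*p ≥ 3
Before acc := n + 3: (2*n = 5 → (1/4)*p < 6*n - 12) → (5/4)*p ≥ 3
Then branch requires (p < 2*acc + 5 → 2*n + p = acc - 7) ∧ ((2*n = 5 → (1/4)*p < 6*n - 12) → (5/4)*p ≥ 3); else branch requires (2*p = 17 → (23/4)*p > 48) → (5/4)*p ≥ 3.
Before the if: ((¬(2*p ≤ -3)) → ((p < 2*acc + 5 → 2*n + p = acc - 7) ∧ ((2*n = 5 → (1/4)*p < 6*n - 12) → (5/4)*p ≥ 3))) ∧ (2*p ≤ -3 → ((2*p = 17 → (23/4)*p > 48) → (5/4)*p ≥ 3))
Answer: WP = ((¬(2*p ≤ -3)) → ((p < 2*acc + 5 → 2*n + p = acc - 7) ∧ ((2*n = 5 → (1/4)*p < 6*n - 12) → (5/4)*p ≥ 3))) ∧ (2*p ≤ -3 → ((2*p = 17 → (23/4)*p > 48) → (5/4)*p ≥ 3))


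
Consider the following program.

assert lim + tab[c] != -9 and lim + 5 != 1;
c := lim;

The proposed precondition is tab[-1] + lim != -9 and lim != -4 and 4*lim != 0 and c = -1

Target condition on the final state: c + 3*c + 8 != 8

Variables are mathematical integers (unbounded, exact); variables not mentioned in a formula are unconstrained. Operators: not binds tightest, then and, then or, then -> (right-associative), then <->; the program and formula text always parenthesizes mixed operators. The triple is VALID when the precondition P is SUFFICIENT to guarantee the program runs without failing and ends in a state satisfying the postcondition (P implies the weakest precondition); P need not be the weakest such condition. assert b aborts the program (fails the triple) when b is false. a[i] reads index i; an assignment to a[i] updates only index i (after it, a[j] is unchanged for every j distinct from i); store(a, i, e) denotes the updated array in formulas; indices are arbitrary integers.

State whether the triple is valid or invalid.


Working backward. After the program, the postcondition c + 3*c + 8 != 8 must hold; in canonical form it is 4*c != 0.
Before c := lim: 4*lim != 0
Before assert lim + tab[c] != -9 and lim + 5 != 1: tab[c] + lim != -9 and lim != -4 and 4*lim != 0
The weakest precondition is tab[c] + lim != -9 and lim != -4 and 4*lim != 0.
Check whether tab[-1] + lim != -9 and lim != -4 and 4*lim != 0 and c = -1 implies it.
Every state satisfying the precondition satisfies the weakest precondition: the implication holds.
Answer: valid


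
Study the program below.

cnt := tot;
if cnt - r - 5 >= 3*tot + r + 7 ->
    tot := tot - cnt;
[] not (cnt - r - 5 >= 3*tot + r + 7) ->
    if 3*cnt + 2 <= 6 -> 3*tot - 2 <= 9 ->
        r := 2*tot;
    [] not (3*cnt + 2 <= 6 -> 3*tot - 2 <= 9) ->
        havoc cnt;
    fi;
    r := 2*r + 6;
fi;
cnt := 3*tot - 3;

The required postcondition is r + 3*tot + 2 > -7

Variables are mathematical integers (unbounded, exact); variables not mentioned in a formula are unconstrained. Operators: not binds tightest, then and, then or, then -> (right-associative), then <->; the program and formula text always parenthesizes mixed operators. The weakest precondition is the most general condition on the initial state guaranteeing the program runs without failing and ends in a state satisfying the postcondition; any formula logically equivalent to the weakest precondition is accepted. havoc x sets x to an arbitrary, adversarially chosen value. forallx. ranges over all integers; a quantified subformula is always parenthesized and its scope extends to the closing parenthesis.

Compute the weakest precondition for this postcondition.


Working backward. After the program, the postcondition r + 3*tot + 2 > -7 must hold; in canonical form it is r + 3*tot > -9.
Before cnt := 3*tot - 3: r + 3*tot > -9
Then branch requires r + 3*tot > 3*cnt - 9; else branch requires ((3*cnt <= 4 -> 3*tot <= 11) -> 7*tot > -15) and ((not (3*cnt <= 4 -> 3*tot <= 11)) -> 2*r + 3*tot > -15).
Before the if: (cnt >= 2*r + 3*tot + 12 -> r + 3*tot > 3*cnt - 9) and ((not (cnt >= 2*r + 3*tot + 12)) -> (((3*cnt <= 4 -> 3*tot <= 11) -> 7*tot > -15) and ((not (3*cnt <= 4 -> 3*tot <= 11)) -> 2*r + 3*tot > -15)))
Before cnt := tot: (2*r + 2*tot <= -12 -> r > -9) and ((not (2*r + 2*tot <= -12)) -> (((3*tot <= 4 -> 3*tot <= 11) -> 7*tot > -15) and ((not (3*tot <= 4 -> 3*tot <= 11)) -> 2*r + 3*tot > -15)))
Answer: WP = (2*r + 2*tot <= -12 -> r > -9) and ((not (2*r + 2*tot <= -12)) -> (((3*tot <= 4 -> 3*tot <= 11) -> 7*tot > -15) and ((not (3*tot <= 4 -> 3*tot <= 11)) -> 2*r + 3*tot > -15)))


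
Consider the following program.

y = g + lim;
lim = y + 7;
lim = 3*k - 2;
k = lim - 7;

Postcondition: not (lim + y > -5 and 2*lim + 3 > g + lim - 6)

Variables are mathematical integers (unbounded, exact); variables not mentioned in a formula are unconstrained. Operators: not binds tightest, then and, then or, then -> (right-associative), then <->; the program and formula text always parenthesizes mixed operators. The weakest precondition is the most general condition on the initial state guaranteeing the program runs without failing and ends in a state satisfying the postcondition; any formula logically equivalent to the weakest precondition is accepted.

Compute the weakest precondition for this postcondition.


Working backward. After the program, the postcondition not (lim + y > -5 and 2*lim + 3 > g + lim - 6) must hold; in canonical form it is not (lim + y > -5 and lim > g - 9).
Before k := lim - 7: not (lim + y > -5 and lim > g - 9)
Before lim := 3*k - 2: not (3*k + y > -3 and 3*k > g - 7)
Before lim := y + 7: not (3*k + y > -3 and 3*k > g - 7)
Before y := g + lim: not (g + 3*k + lim > -3 and 3*k > g - 7)
Answer: WP = not (g + 3*k + lim > -3 and 3*k > g - 7)


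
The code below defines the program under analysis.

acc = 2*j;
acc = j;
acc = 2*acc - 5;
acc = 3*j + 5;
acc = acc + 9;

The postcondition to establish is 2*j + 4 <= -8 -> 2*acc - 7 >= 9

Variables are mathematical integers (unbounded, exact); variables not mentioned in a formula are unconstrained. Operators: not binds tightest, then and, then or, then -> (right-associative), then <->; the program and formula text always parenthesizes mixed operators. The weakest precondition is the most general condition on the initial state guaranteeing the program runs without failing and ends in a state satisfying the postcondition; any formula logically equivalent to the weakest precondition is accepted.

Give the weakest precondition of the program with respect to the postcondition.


Working backward. After the program, the postcondition 2*j + 4 <= -8 -> 2*acc - 7 >= 9 must hold; in canonical form it is 2*j <= -12 -> 2*acc >= 16.
Before acc := acc + 9: 2*j <= -12 -> 2*acc >= -2
Before acc := 3*j + 5: 2*j <= -12 -> 6*j >= -12
Before acc := 2*acc - 5: 2*j <= -12 -> 6*j >= -12
Before acc := j: 2*j <= -12 -> 6*j >= -12
Before acc := 2*j: 2*j <= -12 -> 6*j >= -12
Answer: WP = 2*j <= -12 -> 6*j >= -12


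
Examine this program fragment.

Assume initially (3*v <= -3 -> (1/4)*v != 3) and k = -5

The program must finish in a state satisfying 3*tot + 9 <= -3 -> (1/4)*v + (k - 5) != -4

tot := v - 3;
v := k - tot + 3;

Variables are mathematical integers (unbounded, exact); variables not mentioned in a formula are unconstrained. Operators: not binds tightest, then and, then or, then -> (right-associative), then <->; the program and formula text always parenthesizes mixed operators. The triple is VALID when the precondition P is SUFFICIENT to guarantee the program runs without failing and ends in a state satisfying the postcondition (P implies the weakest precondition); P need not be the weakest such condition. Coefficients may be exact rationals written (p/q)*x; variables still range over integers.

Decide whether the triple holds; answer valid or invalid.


Working backward. After the program, the postcondition 3*tot + 9 <= -3 -> (1/4)*v + (k - 5) != -4 must hold; in canonical form it is 3*tot <= -12 -> k + (1/4)*v != 1.
Before v := k - tot + 3: 3*tot <= -12 -> (5/4)*k != (1/4)*tot + 1/4
Before tot := v - 3: 3*v <= -3 -> (5/4)*k != (1/4)*v - 1/2
The weakest precondition is 3*v <= -3 -> (5/4)*k != (1/4)*v - 1/2.
Check whether (3*v <= -3 -> (1/4)*v != 3) and k = -5 implies it.
Countermodel: at the initial state k = -5, v = -23, the precondition holds but the weakest precondition fails.
Answer: invalid


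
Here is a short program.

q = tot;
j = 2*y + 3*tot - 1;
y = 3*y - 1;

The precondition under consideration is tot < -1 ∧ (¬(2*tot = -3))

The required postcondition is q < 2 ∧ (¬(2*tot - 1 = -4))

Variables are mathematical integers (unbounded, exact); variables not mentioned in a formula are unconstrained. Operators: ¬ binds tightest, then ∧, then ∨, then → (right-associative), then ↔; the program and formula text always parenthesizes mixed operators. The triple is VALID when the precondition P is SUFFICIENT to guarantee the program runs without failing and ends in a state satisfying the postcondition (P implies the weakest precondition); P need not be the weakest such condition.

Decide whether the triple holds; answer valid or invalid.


Working backward. After the program, the postcondition q < 2 ∧ (¬(2*tot - 1 = -4)) must hold; in canonical form it is q < 2 ∧ (¬(2*tot = -3)).
Before y := 3*y - 1: q < 2 ∧ (¬(2*tot = -3))
Before j := 2*y + 3*tot - 1: q < 2 ∧ (¬(2*tot = -3))
Before q := tot: tot < 2 ∧ (¬(2*tot = -3))
The weakest precondition is tot < 2 ∧ (¬(2*tot = -3)).
Check whether tot < -1 ∧ (¬(2*tot = -3)) implies it.
Every state satisfying the precondition satisfies the weakest precondition: the implication holds.
Answer: valid


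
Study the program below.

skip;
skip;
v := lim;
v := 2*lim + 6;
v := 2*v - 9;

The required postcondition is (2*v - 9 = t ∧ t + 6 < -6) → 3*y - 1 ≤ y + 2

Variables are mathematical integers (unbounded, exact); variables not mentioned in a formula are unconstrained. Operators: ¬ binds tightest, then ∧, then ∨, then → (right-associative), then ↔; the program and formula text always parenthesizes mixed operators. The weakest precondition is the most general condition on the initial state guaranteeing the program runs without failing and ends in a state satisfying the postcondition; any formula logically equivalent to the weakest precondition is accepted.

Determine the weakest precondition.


Working backward. After the program, the postcondition (2*v - 9 = t ∧ t + 6 < -6) → 3*y - 1 ≤ y + 2 must hold; in canonical form it is (2*v = t + 9 ∧ t < -12) → 2*y ≤ 3.
Before v := 2*v - 9: (4*v = t + 27 ∧ t < -12) → 2*y ≤ 3
Before v := 2*lim + 6: (8*lim = t + 3 ∧ t < -12) → 2*y ≤ 3
Before v := lim: (8*lim = t + 3 ∧ t < -12) → 2*y ≤ 3
Before skip: (8*lim = t + 3 ∧ t < -12) → 2*y ≤ 3
Before skip: (8*lim = t + 3 ∧ t < -12) → 2*y ≤ 3
Answer: WP = (8*lim = t + 3 ∧ t < -12) → 2*y ≤ 3


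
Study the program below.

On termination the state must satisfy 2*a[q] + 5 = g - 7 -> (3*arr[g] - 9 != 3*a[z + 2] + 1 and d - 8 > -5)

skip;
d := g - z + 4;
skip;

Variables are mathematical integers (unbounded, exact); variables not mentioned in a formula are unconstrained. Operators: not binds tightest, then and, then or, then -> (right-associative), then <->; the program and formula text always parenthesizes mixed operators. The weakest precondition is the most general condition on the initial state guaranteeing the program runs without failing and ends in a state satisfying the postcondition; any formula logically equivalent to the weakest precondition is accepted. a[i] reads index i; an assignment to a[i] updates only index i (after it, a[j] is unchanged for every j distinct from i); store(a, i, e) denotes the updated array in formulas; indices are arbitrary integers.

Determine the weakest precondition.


Working backward. After the program, the postcondition 2*a[q] + 5 = g - 7 -> (3*arr[g] - 9 != 3*a[z + 2] + 1 and d - 8 > -5) must hold; in canonical form it is 2*a[q] = g - 12 -> (3*arr[g] != 3*a[z + 2] + 10 and d > 3).
Before skip: 2*a[q] = g - 12 -> (3*arr[g] != 3*a[z + 2] + 10 and d > 3)
Before d := g - z + 4: 2*a[q] = g - 12 -> (3*arr[g] != 3*a[z + 2] + 10 and g > z - 1)
Before skip: 2*a[q] = g - 12 -> (3*arr[g] != 3*a[z + 2] + 10 and g > z - 1)
Answer: WP = 2*a[q] = g - 12 -> (3*arr[g] != 3*a[z + 2] + 10 and g > z - 1)


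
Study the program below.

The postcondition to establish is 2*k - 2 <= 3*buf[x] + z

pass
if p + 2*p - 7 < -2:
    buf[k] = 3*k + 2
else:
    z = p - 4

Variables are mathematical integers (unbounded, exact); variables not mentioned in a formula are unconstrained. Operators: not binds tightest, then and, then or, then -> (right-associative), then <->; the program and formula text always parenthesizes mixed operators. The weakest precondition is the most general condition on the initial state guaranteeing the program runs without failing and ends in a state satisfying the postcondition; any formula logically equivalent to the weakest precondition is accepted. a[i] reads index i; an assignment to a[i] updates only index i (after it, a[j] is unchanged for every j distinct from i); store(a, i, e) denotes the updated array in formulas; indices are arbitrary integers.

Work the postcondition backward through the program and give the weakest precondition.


Working backward. After the program, the postcondition 2*k - 2 <= 3*buf[x] + z must hold; in canonical form it is 2*k <= 3*buf[x] + z + 2.
Then branch requires 2*k <= 3*store(buf, k, 3*k + 2)[x] + z + 2; else branch requires 2*k <= 3*buf[x] + p - 2.
Before the if: (3*p < 5 -> 2*k <= 3*store(buf, k, 3*k + 2)[x] + z + 2) and ((not (3*p < 5)) -> 2*k <= 3*buf[x] + p - 2)
Before skip: (3*p < 5 -> 2*k <= 3*store(buf, k, 3*k + 2)[x] + z + 2) and ((not (3*p < 5)) -> 2*k <= 3*buf[x] + p - 2)
Answer: WP = (3*p < 5 -> 2*k <= 3*store(buf, k, 3*k + 2)[x] + z + 2) and ((not (3*p < 5)) -> 2*k <= 3*buf[x] + p - 2)


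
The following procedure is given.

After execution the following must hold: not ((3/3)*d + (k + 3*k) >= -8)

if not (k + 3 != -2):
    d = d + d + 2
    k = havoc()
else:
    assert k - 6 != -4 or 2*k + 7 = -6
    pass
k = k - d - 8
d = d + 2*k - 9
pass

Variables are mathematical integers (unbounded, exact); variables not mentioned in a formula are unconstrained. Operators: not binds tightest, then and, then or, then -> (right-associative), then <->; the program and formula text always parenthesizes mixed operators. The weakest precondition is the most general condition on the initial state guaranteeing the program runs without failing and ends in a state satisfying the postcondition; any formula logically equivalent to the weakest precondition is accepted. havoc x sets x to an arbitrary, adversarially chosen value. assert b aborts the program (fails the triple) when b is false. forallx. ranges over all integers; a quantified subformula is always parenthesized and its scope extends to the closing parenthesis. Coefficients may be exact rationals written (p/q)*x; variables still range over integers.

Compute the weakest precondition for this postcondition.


Working backward. After the program, the postcondition not ((3/3)*d + (k + 3*k) >= -8) must hold; in canonical form it is not (d + 4*k >= -8).
Before skip: not (d + 4*k >= -8)
Before d := d + 2*k - 9: not (d + 6*k >= 1)
Before k := k - d - 8: not (6*k >= 5*d + 49)
Then branch requires forall k_1. (not (6*k_1 >= 10*d + 59)); else branch requires (k != 2 or 2*k = -13) and (not (6*k >= 5*d + 49)).
Before the if: ((not (k != -5)) -> (forall k_1. (not (6*k_1 >= 10*d + 59)))) and (k != -5 -> ((k != 2 or 2*k = -13) and (not (6*k >= 5*d + 49))))
Answer: WP = ((not (k != -5)) -> (forall k_1. (not (6*k_1 >= 10*d + 59)))) and (k != -5 -> ((k != 2 or 2*k = -13) and (not (6*k >= 5*d + 49))))


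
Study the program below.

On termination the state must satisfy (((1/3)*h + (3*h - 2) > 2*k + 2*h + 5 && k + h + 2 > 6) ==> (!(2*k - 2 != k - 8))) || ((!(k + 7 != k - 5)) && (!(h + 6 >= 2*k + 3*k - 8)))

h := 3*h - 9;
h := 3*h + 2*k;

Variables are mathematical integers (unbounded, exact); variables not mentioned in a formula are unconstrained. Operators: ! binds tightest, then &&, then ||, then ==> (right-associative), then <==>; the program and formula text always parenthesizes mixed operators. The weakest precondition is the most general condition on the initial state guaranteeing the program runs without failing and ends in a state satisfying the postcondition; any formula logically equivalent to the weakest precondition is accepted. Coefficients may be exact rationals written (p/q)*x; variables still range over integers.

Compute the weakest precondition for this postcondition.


Working backward. After the program, the postcondition (((1/3)*h + (3*h - 2) > 2*k + 2*h + 5 && k + h + 2 > 6) ==> (!(2*k - 2 != k - 8))) || ((!(k + 7 != k - 5)) && (!(h + 6 >= 2*k + 3*k - 8))) must hold; in canonical form it is ((4/3)*h > 2*k + 7 && h + k > 4) ==> (!(k != -6)).
Before h := 3*h + 2*k: (4*h + (2/3)*k > 7 && 3*h + 3*k > 4) ==> (!(k != -6))
Before h := 3*h - 9: (12*h + (2/3)*k > 43 && 9*h + 3*k > 31) ==> (!(k != -6))
Answer: WP = (12*h + (2/3)*k > 43 && 9*h + 3*k > 31) ==> (!(k != -6))


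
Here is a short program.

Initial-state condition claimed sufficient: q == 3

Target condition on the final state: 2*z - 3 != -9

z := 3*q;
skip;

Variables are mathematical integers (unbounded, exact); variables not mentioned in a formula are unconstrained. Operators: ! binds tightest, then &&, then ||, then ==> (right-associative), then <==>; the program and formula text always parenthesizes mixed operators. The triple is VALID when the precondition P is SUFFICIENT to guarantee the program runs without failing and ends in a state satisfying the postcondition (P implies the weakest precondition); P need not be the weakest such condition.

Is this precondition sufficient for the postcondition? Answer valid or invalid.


Working backward. After the program, the postcondition 2*z - 3 != -9 must hold; in canonical form it is 2*z != -6.
Before skip: 2*z != -6
Before z := 3*q: 6*q != -6
The weakest precondition is 6*q != -6.
Check whether q == 3 implies it.
Every state satisfying the precondition satisfies the weakest precondition: the implication holds.
Answer: valid


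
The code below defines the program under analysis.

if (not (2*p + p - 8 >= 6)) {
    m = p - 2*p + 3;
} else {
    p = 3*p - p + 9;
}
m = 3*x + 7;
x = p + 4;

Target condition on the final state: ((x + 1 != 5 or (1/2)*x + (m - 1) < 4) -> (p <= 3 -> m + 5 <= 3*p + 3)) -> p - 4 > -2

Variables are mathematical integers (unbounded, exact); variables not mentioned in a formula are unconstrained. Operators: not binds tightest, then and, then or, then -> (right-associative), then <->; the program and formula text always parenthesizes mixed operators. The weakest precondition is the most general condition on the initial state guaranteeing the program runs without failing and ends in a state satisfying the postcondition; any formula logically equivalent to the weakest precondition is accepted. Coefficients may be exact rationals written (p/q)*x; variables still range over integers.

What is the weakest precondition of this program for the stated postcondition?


Working backward. After the program, the postcondition ((x + 1 != 5 or (1/2)*x + (m - 1) < 4) -> (p <= 3 -> m + 5 <= 3*p + 3)) -> p - 4 > -2 must hold; in canonical form it is ((x != 4 or m + (1/2)*x < 5) -> (p <= 3 -> m <= 3*p - 2)) -> p > 2.
Before x := p + 4: ((p != 0 or m + (1/2)*p < 3) -> (p <= 3 -> m <= 3*p - 2)) -> p > 2
Before m := 3*x + 7: ((p != 0 or (1/2)*p + 3*x < -4) -> (p <= 3 -> 3*x <= 3*p - 9)) -> p > 2
Then branch requires ((p != 0 or (1/2)*p + 3*x < -4) -> (p <= 3 -> 3*x <= 3*p - 9)) -> p > 2; else branch requires ((2*p != -9 or p + 3*x < -17/2) -> (2*p <= -6 -> 3*x <= 6*p + 18)) -> 2*p > -7.
Before the if: ((not (3*p >= 14)) -> (((p != 0 or (1/2)*p + 3*x < -4) -> (p <= 3 -> 3*x <= 3*p - 9)) -> p > 2)) and (3*p >= 14 -> (((2*p != -9 or p + 3*x < -17/2) -> (2*p <= -6 -> 3*x <= 6*p + 18)) -> 2*p > -7))
Answer: WP = ((not (3*p >= 14)) -> (((p != 0 or (1/2)*p + 3*x < -4) -> (p <= 3 -> 3*x <= 3*p - 9)) -> p > 2)) and (3*p >= 14 -> (((2*p != -9 or p + 3*x < -17/2) -> (2*p <= -6 -> 3*x <= 6*p + 18)) -> 2*p > -7))


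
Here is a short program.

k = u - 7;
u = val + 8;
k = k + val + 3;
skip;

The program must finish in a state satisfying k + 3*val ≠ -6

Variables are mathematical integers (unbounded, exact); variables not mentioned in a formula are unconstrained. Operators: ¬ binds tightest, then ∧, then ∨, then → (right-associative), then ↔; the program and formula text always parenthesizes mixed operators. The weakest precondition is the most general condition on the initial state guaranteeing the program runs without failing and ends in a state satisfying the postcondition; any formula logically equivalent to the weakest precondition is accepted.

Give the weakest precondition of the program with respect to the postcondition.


Working backward. After the program, k + 3*val ≠ -6 must hold.
Before skip: k + 3*val ≠ -6
Before k := k + val + 3: k + 4*val ≠ -9
Before u := val + 8: k + 4*val ≠ -9
Before k := u - 7: u + 4*val ≠ -2
Answer: WP = u + 4*val ≠ -2


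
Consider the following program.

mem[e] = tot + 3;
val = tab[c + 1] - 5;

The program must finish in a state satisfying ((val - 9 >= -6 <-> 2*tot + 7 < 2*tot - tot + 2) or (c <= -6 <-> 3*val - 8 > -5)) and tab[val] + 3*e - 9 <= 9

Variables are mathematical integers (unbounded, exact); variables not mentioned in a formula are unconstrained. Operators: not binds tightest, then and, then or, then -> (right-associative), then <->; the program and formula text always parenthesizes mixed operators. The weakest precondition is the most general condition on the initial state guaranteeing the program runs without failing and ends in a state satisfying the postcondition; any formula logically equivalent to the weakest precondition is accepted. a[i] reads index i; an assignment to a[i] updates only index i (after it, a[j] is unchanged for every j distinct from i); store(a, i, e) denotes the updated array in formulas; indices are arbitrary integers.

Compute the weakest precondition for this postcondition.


Working backward. After the program, the postcondition ((val - 9 >= -6 <-> 2*tot + 7 < 2*tot - tot + 2) or (c <= -6 <-> 3*val - 8 > -5)) and tab[val] + 3*e - 9 <= 9 must hold; in canonical form it is ((val >= 3 <-> tot < -5) or (c <= -6 <-> 3*val > 3)) and tab[val] + 3*e <= 18.
Before val := tab[c + 1] - 5: ((tab[c + 1] >= 8 <-> tot < -5) or (c <= -6 <-> 3*tab[c + 1] > 18)) and tab[tab[c + 1] - 5] + 3*e <= 18
Before mem[e] := tot + 3: ((tab[c + 1] >= 8 <-> tot < -5) or (c <= -6 <-> 3*tab[c + 1] > 18)) and tab[tab[c + 1] - 5] + 3*e <= 18
Answer: WP = ((tab[c + 1] >= 8 <-> tot < -5) or (c <= -6 <-> 3*tab[c + 1] > 18)) and tab[tab[c + 1] - 5] + 3*e <= 18


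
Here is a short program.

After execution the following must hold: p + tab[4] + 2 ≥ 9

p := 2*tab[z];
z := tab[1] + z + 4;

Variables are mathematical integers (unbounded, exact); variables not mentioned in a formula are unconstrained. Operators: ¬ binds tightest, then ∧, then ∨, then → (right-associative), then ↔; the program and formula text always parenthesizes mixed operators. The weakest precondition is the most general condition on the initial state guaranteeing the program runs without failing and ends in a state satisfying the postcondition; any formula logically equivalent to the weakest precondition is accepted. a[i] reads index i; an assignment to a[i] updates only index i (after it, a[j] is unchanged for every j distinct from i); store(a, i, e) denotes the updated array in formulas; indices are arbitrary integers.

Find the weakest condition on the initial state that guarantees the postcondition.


Working backward. After the program, the postcondition p + tab[4] + 2 ≥ 9 must hold; in canonical form it is tab[4] + p ≥ 7.
Before z := tab[1] + z + 4: tab[4] + p ≥ 7
Before p := 2*tab[z]: tab[4] + 2*tab[z] ≥ 7
Answer: WP = tab[4] + 2*tab[z] ≥ 7


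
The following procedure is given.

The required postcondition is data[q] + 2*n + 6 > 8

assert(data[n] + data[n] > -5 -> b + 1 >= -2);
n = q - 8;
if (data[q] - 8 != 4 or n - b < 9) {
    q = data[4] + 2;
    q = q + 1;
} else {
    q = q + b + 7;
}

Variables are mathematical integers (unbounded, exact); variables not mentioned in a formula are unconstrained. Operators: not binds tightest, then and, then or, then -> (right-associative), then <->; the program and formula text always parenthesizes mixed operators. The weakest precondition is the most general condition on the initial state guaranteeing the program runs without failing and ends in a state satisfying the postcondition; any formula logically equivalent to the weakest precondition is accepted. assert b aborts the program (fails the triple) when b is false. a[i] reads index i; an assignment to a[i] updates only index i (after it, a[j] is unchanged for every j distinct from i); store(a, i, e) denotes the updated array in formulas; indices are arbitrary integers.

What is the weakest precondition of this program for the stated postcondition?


Working backward. After the program, the postcondition data[q] + 2*n + 6 > 8 must hold; in canonical form it is data[q] + 2*n > 2.
Then branch requires data[data[4] + 3] + 2*n > 2; else branch requires data[b + q + 7] + 2*n > 2.
Before the if: ((data[q] != 12 or n < b + 9) -> data[data[4] + 3] + 2*n > 2) and ((not (data[q] != 12 or n < b + 9)) -> data[b + q + 7] + 2*n > 2)
Before n := q - 8: ((data[q] != 12 or q < b + 17) -> data[data[4] + 3] + 2*q > 18) and ((not (data[q] != 12 or q < b + 17)) -> data[b + q + 7] + 2*q > 18)
Before assert data[n] + data[n] > -5 -> b + 1 >= -2: (2*data[n] > -5 -> b >= -3) and ((data[q] != 12 or q < b + 17) -> data[data[4] + 3] + 2*q > 18) and ((not (data[q] != 12 or q < b + 17)) -> data[b + q + 7] + 2*q > 18)
Answer: WP = (2*data[n] > -5 -> b >= -3) and ((data[q] != 12 or q < b + 17) -> data[data[4] + 3] + 2*q > 18) and ((not (data[q] != 12 or q < b + 17)) -> data[b + q + 7] + 2*q > 18)


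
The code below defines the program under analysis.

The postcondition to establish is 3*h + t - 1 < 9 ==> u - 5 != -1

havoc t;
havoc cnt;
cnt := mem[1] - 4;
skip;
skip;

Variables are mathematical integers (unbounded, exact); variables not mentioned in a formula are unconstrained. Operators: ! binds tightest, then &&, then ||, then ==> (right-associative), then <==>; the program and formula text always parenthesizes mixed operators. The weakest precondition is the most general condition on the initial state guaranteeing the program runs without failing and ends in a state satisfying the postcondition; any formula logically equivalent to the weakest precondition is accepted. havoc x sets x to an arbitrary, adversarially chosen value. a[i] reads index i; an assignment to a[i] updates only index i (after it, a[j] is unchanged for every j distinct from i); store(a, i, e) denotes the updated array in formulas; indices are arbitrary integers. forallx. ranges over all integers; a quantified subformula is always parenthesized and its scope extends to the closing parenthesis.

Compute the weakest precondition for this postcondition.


Working backward. After the program, the postcondition 3*h + t - 1 < 9 ==> u - 5 != -1 must hold; in canonical form it is 3*h + t < 10 ==> u != 4.
Before skip: 3*h + t < 10 ==> u != 4
Before skip: 3*h + t < 10 ==> u != 4
Before cnt := mem[1] - 4: 3*h + t < 10 ==> u != 4
Before havoc cnt: 3*h + t < 10 ==> u != 4
Before havoc t: forall t_1. (3*h + t_1 < 10 ==> u != 4)
Answer: WP = forall t_1. (3*h + t_1 < 10 ==> u != 4)


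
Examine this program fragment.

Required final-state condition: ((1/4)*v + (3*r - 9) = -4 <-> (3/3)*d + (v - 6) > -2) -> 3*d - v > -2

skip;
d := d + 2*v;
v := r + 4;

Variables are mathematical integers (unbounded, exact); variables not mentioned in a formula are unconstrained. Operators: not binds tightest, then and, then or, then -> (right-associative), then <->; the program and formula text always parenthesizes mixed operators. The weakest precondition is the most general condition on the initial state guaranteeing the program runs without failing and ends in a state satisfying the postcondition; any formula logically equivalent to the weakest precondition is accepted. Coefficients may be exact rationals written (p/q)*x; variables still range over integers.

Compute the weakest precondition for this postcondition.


Working backward. After the program, the postcondition ((1/4)*v + (3*r - 9) = -4 <-> (3/3)*d + (v - 6) > -2) -> 3*d - v > -2 must hold; in canonical form it is (3*r + (1/4)*v = 5 <-> d + v > 4) -> 3*d > v - 2.
Before v := r + 4: ((13/4)*r = 4 <-> d + r > 0) -> 3*d > r + 2
Before d := d + 2*v: ((13/4)*r = 4 <-> d + r + 2*v > 0) -> 3*d + 6*v > r + 2
Before skip: ((13/4)*r = 4 <-> d + r + 2*v > 0) -> 3*d + 6*v > r + 2
Answer: WP = ((13/4)*r = 4 <-> d + r + 2*v > 0) -> 3*d + 6*v > r + 2


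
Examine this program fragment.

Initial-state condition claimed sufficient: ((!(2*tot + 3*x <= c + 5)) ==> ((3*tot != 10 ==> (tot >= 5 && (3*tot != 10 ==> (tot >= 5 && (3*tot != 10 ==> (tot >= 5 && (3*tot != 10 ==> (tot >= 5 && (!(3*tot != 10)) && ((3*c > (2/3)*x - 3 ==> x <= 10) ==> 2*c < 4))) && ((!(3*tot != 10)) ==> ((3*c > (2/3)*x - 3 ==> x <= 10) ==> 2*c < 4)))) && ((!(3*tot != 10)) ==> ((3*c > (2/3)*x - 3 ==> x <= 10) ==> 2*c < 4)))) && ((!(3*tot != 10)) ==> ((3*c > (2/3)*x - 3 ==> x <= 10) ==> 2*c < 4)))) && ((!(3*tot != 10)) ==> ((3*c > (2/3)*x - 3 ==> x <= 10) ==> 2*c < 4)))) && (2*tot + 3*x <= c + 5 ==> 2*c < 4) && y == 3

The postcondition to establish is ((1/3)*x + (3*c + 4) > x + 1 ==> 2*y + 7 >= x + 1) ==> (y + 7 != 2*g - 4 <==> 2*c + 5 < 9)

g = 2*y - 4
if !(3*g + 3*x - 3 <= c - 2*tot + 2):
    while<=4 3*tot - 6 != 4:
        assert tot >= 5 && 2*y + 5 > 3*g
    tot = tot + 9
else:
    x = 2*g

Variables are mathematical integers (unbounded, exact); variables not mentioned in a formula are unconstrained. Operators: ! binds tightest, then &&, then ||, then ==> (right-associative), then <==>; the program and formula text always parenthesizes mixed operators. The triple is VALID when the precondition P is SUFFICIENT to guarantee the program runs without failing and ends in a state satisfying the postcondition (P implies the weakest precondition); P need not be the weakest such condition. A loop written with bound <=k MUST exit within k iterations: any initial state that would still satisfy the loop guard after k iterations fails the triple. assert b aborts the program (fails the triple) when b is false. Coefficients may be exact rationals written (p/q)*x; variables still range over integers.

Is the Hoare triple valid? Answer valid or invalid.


Working backward. After the program, the postcondition ((1/3)*x + (3*c + 4) > x + 1 ==> 2*y + 7 >= x + 1) ==> (y + 7 != 2*g - 4 <==> 2*c + 5 < 9) must hold; in canonical form it is (3*c > (2/3)*x - 3 ==> 2*y >= x - 6) ==> (y != 2*g - 11 <==> 2*c < 4).
Then branch requires (3*tot != 10 ==> (tot >= 5 && 2*y > 3*g - 5 && (3*tot != 10 ==> (tot >= 5 && 2*y > 3*g - 5 && (3*tot != 10 ==> (tot >= 5 && 2*y > 3*g - 5 && (3*tot != 10 ==> (tot >= 5 && 2*y > 3*g - 5 && (!(3*tot != 10)) && ((3*c > (2/3)*x - 3 ==> 2*y >= x - 6) ==> (y != 2*g - 11 <==> 2*c < 4)))) && ((!(3*tot != 10)) ==> ((3*c > (2/3)*x - 3 ==> 2*y >= x - 6) ==> (y != 2*g - 11 <==> 2*c < 4))))) && ((!(3*tot != 10)) ==> ((3*c > (2/3)*x - 3 ==> 2*y >= x - 6) ==> (y != 2*g - 11 <==> 2*c < 4))))) && ((!(3*tot != 10)) ==> ((3*c > (2/3)*x - 3 ==> 2*y >= x - 6) ==> (y != 2*g - 11 <==> 2*c < 4))))) && ((!(3*tot != 10)) ==> ((3*c > (2/3)*x - 3 ==> 2*y >= x - 6) ==> (y != 2*g - 11 <==> 2*c < 4))); else branch requires (3*c > (4/3)*g - 3 ==> 2*y >= 2*g - 6) ==> (y != 2*g - 11 <==> 2*c < 4).
Before the if: ((!(3*g + 2*tot + 3*x <= c + 5)) ==> ((3*tot != 10 ==> (tot >= 5 && 2*y > 3*g - 5 && (3*tot != 10 ==> (tot >= 5 && 2*y > 3*g - 5 && (3*tot != 10 ==> (tot >= 5 && 2*y > 3*g - 5 && (3*tot != 10 ==> (tot >= 5 && 2*y > 3*g - 5 && (!(3*tot != 10)) && ((3*c > (2/3)*x - 3 ==> 2*y >= x - 6) ==> (y != 2*g - 11 <==> 2*c < 4)))) && ((!(3*tot != 10)) ==> ((3*c > (2/3)*x - 3 ==> 2*y >= x - 6) ==> (y != 2*g - 11 <==> 2*c < 4))))) && ((!(3*tot != 10)) ==> ((3*c > (2/3)*x - 3 ==> 2*y >= x - 6) ==> (y != 2*g - 11 <==> 2*c < 4))))) && ((!(3*tot != 10)) ==> ((3*c > (2/3)*x - 3 ==> 2*y >= x - 6) ==> (y != 2*g - 11 <==> 2*c < 4))))) && ((!(3*tot != 10)) ==> ((3*c > (2/3)*x - 3 ==> 2*y >= x - 6) ==> (y != 2*g - 11 <==> 2*c < 4))))) && (3*g + 2*tot + 3*x <= c + 5 ==> ((3*c > (4/3)*g - 3 ==> 2*y >= 2*g - 6) ==> (y != 2*g - 11 <==> 2*c < 4)))
Before g := 2*y - 4: ((!(2*tot + 3*x + 6*y <= c + 17)) ==> ((3*tot != 10 ==> (tot >= 5 && 4*y < 17 && (3*tot != 10 ==> (tot >= 5 && 4*y < 17 && (3*tot != 10 ==> (tot >= 5 && 4*y < 17 && (3*tot != 10 ==> (tot >= 5 && 4*y < 17 && (!(3*tot != 10)) && ((3*c > (2/3)*x - 3 ==> 2*y >= x - 6) ==> (3*y != 19 <==> 2*c < 4)))) && ((!(3*tot != 10)) ==> ((3*c > (2/3)*x - 3 ==> 2*y >= x - 6) ==> (3*y != 19 <==> 2*c < 4))))) && ((!(3*tot != 10)) ==> ((3*c > (2/3)*x - 3 ==> 2*y >= x - 6) ==> (3*y != 19 <==> 2*c < 4))))) && ((!(3*tot != 10)) ==> ((3*c > (2/3)*x - 3 ==> 2*y >= x - 6) ==> (3*y != 19 <==> 2*c < 4))))) && ((!(3*tot != 10)) ==> ((3*c > (2/3)*x - 3 ==> 2*y >= x - 6) ==> (3*y != 19 <==> 2*c < 4))))) && (2*tot + 3*x + 6*y <= c + 17 ==> ((3*c > (8/3)*y - 25/3 ==> 2*y <= 14) ==> (3*y != 19 <==> 2*c < 4)))
The weakest precondition is ((!(2*tot + 3*x + 6*y <= c + 17)) ==> ((3*tot != 10 ==> (tot >= 5 && 4*y < 17 && (3*tot != 10 ==> (tot >= 5 && 4*y < 17 && (3*tot != 10 ==> (tot >= 5 && 4*y < 17 && (3*tot != 10 ==> (tot >= 5 && 4*y < 17 && (!(3*tot != 10)) && ((3*c > (2/3)*x - 3 ==> 2*y >= x - 6) ==> (3*y != 19 <==> 2*c < 4)))) && ((!(3*tot != 10)) ==> ((3*c > (2/3)*x - 3 ==> 2*y >= x - 6) ==> (3*y != 19 <==> 2*c < 4))))) && ((!(3*tot != 10)) ==> ((3*c > (2/3)*x - 3 ==> 2*y >= x - 6) ==> (3*y != 19 <==> 2*c < 4))))) && ((!(3*tot != 10)) ==> ((3*c > (2/3)*x - 3 ==> 2*y >= x - 6) ==> (3*y != 19 <==> 2*c < 4))))) && ((!(3*tot != 10)) ==> ((3*c > (2/3)*x - 3 ==> 2*y >= x - 6) ==> (3*y != 19 <==> 2*c < 4))))) && (2*tot + 3*x + 6*y <= c + 17 ==> ((3*c > (8/3)*y - 25/3 ==> 2*y <= 14) ==> (3*y != 19 <==> 2*c < 4))).
Check whether ((!(2*tot + 3*x <= c + 5)) ==> ((3*tot != 10 ==> (tot >= 5 && (3*tot != 10 ==> (tot >= 5 && (3*tot != 10 ==> (tot >= 5 && (3*tot != 10 ==> (tot >= 5 && (!(3*tot != 10)) && ((3*c > (2/3)*x - 3 ==> x <= 10) ==> 2*c < 4))) && ((!(3*tot != 10)) ==> ((3*c > (2/3)*x - 3 ==> x <= 10) ==> 2*c < 4)))) && ((!(3*tot != 10)) ==> ((3*c > (2/3)*x - 3 ==> x <= 10) ==> 2*c < 4)))) && ((!(3*tot != 10)) ==> ((3*c > (2/3)*x - 3 ==> x <= 10) ==> 2*c < 4)))) && ((!(3*tot != 10)) ==> ((3*c > (2/3)*x - 3 ==> x <= 10) ==> 2*c < 4)))) && (2*tot + 3*x <= c + 5 ==> 2*c < 4) && y == 3 implies it.
Countermodel: at the initial state c = 0, tot = 0, x = 0, y = 3, the precondition holds but the weakest precondition fails.
Answer: invalid
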